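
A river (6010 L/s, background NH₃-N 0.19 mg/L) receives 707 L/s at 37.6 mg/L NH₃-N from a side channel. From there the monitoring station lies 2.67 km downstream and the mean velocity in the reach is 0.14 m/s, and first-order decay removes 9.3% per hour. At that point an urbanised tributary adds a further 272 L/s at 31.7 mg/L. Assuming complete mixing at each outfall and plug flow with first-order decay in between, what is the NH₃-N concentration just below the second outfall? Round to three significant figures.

3.60 mg/L

Mixed concentration C = ΣQC/ΣQ = (6010·0.1900 + 707.0·37.60) / 6717 = 27730/6717 = 4.128 mg/L; combined flow 6717 L/s.
Travel time t = 2.67·1000 / 0.14 = 19070 s = 5.298 h.
9.3%/h lost → k = −ln(1 − 0.093) = 0.09761 h⁻¹.
Applying C = C₀e^(−kt): 4.128 × 0.5962 = 2.461 mg/L.
Second outfall: C = (6717·2.461 + 272.0·31.70)/6989 = 3.599 mg/L.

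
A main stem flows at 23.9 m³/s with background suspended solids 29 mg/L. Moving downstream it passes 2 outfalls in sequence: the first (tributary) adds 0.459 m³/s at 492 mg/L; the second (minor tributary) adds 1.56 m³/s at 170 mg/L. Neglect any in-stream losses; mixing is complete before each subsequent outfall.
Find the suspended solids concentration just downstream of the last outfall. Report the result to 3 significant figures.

45.7 mg/L

After outfall 1: Q = 23.90 + 0.4590 = 24.36 m³/s; C = (23.90·29.00 + 0.4590·492.0)/24.36 = 37.72 mg/L.
After outfall 2: Q = 24.36 + 1.560 = 25.92 m³/s; C = (24.36·37.72 + 1.560·170.0)/25.92 = 45.69 mg/L.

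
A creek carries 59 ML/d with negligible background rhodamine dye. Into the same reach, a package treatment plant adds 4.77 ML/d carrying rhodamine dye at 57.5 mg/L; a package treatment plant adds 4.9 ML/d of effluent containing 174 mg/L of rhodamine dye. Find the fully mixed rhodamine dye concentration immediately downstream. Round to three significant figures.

Conservation of mass: C = (59.00·0 + 4.770·57.50 + 4.900·174.0) / 68.67 = 1127/68.67 = 16.41 mg/L.

16.4 mg/L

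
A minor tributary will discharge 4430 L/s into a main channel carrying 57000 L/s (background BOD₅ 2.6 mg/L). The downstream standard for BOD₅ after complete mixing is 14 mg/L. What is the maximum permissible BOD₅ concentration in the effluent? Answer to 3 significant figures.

161 mg/L

At the limit, (Qr·Cr + Qe·Cₑ)/(Qr + Qe) = 14:
Cₑ = (61430·14 − 57000·2.600) / 4430 = 160.7 mg/L.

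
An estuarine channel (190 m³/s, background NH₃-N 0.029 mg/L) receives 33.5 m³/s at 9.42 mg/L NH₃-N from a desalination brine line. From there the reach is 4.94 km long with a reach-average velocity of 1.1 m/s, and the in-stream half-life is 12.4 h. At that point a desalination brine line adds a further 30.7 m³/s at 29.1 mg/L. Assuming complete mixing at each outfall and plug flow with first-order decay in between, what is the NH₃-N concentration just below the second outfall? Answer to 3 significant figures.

4.69 mg/L

Mixed concentration C = ΣQC/ΣQ = (190.0·0.02900 + 33.50·9.420) / 223.5 = 321.1/223.5 = 1.437 mg/L; combined flow 223.5 m³/s.
Travel time t = 4.94·1000 / 1.1 = 4491 s = 1.247 h.
Half-life 12.4 h → k = ln 2 / 12.4 = 0.05590 h⁻¹ = 1.342 d⁻¹.
After decay, C = 1.437 × e^(−kt) = 1.437 × 0.9326 = 1.340 mg/L.
At the second outfall, C = (223.5·1.340 + 30.70·29.10) / (223.5 + 30.70) = 4.692 mg/L.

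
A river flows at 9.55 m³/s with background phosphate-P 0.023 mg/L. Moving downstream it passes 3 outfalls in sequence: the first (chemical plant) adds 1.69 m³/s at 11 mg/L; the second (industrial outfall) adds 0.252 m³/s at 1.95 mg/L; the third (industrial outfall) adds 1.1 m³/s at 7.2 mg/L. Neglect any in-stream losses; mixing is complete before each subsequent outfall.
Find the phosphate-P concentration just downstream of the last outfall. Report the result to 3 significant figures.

2.16 mg/L

Outfall 1: combined Q = 11.24 m³/s; C = (9.550·0.02300 + 1.690·11.00)/11.24 = 1.673 mg/L.
Outfall 2: combined Q = 11.49 m³/s; C = (11.24·1.673 + 0.2520·1.950)/11.49 = 1.680 mg/L.
Outfall 3: combined Q = 12.59 m³/s; C = (11.49·1.680 + 1.100·7.200)/12.59 = 2.162 mg/L.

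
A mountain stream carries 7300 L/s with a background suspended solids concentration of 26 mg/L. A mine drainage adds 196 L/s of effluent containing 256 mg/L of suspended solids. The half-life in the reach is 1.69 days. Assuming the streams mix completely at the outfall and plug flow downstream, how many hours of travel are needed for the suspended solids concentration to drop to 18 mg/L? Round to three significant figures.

Mixed concentration C = ΣQC/ΣQ = (7300·26.00 + 196.0·256.0) / 7496 = 240000/7496 = 32.01 mg/L.
Half-life 1.69 d → k = ln 2 / 1.69 = 0.4101 d⁻¹.
32.01·exp(−k·t) = 18 → t = ln(32.01/18)/k = 121300 s = 33.69 h.

33.7 h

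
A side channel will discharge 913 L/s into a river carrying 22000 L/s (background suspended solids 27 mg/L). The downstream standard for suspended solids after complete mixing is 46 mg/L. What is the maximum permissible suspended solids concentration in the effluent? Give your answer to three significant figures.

504 mg/L

At the limit, (Qr·Cr + Qe·Cₑ)/(Qr + Qe) = 46:
Cₑ = (22910·46 − 22000·27.00) / 913.0 = 503.8 mg/L.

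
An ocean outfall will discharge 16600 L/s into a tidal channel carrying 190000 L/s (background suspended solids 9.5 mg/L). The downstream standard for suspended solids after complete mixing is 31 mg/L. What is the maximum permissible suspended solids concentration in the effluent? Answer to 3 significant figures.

At the limit, (Qr·Cr + Qe·Cₑ)/(Qr + Qe) = 31:
Cₑ = (206600·31 − 190000·9.500) / 16600 = 277.1 mg/L.

277 mg/L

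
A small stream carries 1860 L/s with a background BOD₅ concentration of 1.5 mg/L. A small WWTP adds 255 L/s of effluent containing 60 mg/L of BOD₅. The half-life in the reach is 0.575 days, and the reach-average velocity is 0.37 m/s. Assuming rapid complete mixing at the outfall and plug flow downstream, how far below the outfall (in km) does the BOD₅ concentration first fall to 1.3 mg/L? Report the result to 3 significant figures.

50.0 km

Conservation of mass: C = (1860·1.500 + 255.0·60.00) / 2115 = 18090/2115 = 8.553 mg/L.
Half-life 0.575 d → k = ln 2 / 0.575 = 1.205 d⁻¹.
Set 8.553·exp(−k·t) = 1.3 → t = ln(8.553/1.3)/k = 135000 s = 37.51 h.
Distance = v·t = 0.37·135000 = 49960 m = 49.96 km.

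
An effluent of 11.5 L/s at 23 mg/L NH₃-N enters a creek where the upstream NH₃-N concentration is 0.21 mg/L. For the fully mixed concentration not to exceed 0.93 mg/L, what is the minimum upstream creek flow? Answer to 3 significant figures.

353 L/s

Set C_mix = 0.93: (Q·0.2100 + 11.50·23.00) / (Q + 11.50) = 0.93
→ Q = 11.50·(23.00 − 0.93)/(0.93 − 0.2100) = 352.5 L/s.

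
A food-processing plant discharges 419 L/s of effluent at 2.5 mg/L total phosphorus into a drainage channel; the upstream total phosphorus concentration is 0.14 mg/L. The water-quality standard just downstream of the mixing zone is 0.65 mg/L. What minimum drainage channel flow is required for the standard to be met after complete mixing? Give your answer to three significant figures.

Set C_mix = 0.65: (Q·0.1400 + 419.0·2.500) / (Q + 419.0) = 0.65
→ Q = 419.0·(2.500 − 0.65)/(0.65 − 0.1400) = 1520 L/s.

1520 L/s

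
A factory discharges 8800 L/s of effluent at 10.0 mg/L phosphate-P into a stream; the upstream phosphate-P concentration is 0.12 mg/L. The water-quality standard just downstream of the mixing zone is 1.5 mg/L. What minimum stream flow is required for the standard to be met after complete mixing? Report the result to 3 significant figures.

Set C_mix = 1.5: (Q·0.1200 + 8800·10.00) / (Q + 8800) = 1.5
→ Q = 8800·(10.00 − 1.5)/(1.5 − 0.1200) = 54200 L/s.

54200 L/s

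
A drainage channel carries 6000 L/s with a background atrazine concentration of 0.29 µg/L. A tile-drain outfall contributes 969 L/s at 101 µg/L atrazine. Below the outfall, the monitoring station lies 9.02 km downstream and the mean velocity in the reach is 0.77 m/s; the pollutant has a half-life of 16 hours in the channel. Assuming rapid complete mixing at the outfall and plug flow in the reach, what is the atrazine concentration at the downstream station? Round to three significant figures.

12.4 µg/L

After mixing, C = (6000·0.2900 + 969.0·101.0) / 6969 = 99610/6969 = 14.29 µg/L.
Travel time t = 9.02·1000 / 0.77 = 11710 s = 3.254 h.
Half-life 16 h → k = ln 2 / 16 = 0.04332 h⁻¹ = 1.040 d⁻¹.
After decay, C = 14.29 × e^(−kt) = 14.29 × 0.8685 = 12.41 µg/L.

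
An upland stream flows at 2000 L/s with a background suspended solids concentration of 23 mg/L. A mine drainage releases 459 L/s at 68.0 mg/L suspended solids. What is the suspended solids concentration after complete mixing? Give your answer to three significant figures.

31.4 mg/L

Mass balance: C = (2000·23.00 + 459.0·68.00) / 2459 = 77210/2459 = 31.40 mg/L.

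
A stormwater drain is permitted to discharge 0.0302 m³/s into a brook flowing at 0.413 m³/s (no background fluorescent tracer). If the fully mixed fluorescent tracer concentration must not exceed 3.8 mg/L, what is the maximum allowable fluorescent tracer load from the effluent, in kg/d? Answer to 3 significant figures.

146 kg/d

Mass balance at the limit: 0.4130·0 + 0.03020·Cₑ = 0.4432·3.8 → Cₑ = 55.77 mg/L.
Load = 0.03020 m³/s × 55.77 g/m³ × 86 400 s/d = 145.5 kg/d.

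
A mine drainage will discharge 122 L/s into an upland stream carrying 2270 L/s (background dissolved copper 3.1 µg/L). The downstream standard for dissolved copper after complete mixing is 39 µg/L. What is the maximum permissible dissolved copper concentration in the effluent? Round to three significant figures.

707 µg/L

At the limit, (Qr·Cr + Qe·Cₑ)/(Qr + Qe) = 39:
Cₑ = (2392·39 − 2270·3.100) / 122.0 = 707.0 µg/L.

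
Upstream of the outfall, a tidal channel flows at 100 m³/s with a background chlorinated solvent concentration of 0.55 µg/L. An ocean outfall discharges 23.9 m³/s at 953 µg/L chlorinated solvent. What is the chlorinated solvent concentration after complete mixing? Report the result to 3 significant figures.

184 µg/L

Conservation of mass: C = (100.0·0.5500 + 23.90·953.0) / 123.9 = 22830/123.9 = 184.3 µg/L.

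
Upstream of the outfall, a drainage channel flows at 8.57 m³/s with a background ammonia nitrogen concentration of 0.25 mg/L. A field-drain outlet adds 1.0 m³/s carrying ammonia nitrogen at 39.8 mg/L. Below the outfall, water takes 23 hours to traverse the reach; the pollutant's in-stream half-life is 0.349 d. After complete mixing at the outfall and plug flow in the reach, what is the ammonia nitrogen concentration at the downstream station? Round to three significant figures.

0.653 mg/L

After mixing, C = (8.570·0.2500 + 1.000·39.80) / 9.570 = 41.94/9.570 = 4.383 mg/L.
Half-life 0.349 d → k = ln 2 / 0.349 = 1.986 d⁻¹.
After decay, C = 4.383 × e^(−kt) = 4.383 × 0.1491 = 0.6533 mg/L.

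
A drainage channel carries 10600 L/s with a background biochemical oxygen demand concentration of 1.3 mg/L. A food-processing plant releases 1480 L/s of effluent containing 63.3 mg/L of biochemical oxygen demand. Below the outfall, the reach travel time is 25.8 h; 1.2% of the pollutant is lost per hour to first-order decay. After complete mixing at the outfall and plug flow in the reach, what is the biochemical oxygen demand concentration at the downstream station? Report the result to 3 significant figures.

Conservation of mass: C = (10600·1.300 + 1480·63.30) / 12080 = 107500/12080 = 8.896 mg/L.
1.2%/h lost → k = −ln(1 − 0.012) = 0.01207 h⁻¹.
After decay, C = 8.896 × e^(−kt) = 8.896 × 0.7324 = 6.515 mg/L.

6.52 mg/L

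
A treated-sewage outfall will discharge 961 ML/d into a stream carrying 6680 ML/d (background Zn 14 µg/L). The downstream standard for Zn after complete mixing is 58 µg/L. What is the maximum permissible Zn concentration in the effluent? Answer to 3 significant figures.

364 µg/L

At the limit, (Qr·Cr + Qe·Cₑ)/(Qr + Qe) = 58:
Cₑ = (7641·58 − 6680·14.00) / 961.0 = 363.8 µg/L.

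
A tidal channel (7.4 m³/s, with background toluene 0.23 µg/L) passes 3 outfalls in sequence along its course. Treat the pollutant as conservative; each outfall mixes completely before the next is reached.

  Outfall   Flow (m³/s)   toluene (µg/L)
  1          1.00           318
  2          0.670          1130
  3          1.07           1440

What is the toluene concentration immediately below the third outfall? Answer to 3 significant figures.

258 µg/L

Outfall 1: combined Q = 8.400 m³/s; C = (7.400·0.2300 + 1.000·318.0)/8.400 = 38.06 µg/L.
Outfall 2: combined Q = 9.070 m³/s; C = (8.400·38.06 + 0.6700·1130)/9.070 = 118.7 µg/L.
Outfall 3: combined Q = 10.14 m³/s; C = (9.070·118.7 + 1.070·1440)/10.14 = 258.1 µg/L.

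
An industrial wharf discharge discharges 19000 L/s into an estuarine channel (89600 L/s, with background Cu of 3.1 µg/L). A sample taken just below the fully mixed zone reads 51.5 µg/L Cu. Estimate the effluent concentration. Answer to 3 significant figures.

Mass balance: 89600·3.100 + 19000·Cₑ = 108600·51.50
→ Cₑ = (108600·51.50 − 89600·3.100) / 19000 = 279.7 µg/L.

280 µg/L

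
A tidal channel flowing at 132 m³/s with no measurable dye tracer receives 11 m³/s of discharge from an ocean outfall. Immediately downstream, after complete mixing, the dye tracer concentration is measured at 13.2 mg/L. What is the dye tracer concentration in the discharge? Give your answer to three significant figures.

172 mg/L

Mass balance: 132.0·0 + 11.00·Cₑ = 143.0·13.20
→ Cₑ = (143.0·13.20 − 132.0·0) / 11.00 = 171.6 mg/L.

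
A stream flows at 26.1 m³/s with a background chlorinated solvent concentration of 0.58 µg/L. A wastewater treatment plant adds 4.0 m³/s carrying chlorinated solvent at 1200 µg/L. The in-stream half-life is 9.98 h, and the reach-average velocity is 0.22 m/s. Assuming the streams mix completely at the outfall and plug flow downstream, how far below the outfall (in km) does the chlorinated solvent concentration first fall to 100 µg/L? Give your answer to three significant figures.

5.36 km

After mixing, C = (26.10·0.5800 + 4.000·1200) / 30.10 = 4815/30.10 = 160.0 µg/L.
Half-life 9.98 h → k = ln 2 / 9.98 = 0.06945 h⁻¹ = 1.667 d⁻¹.
Set 160.0·exp(−k·t) = 100 → t = ln(160.0/100)/k = 24350 s = 6.765 h.
Distance = v·t = 0.22·24350 = 5358 m = 5.358 km.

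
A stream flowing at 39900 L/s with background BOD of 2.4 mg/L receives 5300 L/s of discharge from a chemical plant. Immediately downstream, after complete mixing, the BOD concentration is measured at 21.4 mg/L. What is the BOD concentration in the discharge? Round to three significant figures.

Mass balance: 39900·2.400 + 5300·Cₑ = 45200·21.40
→ Cₑ = (45200·21.40 − 39900·2.400) / 5300 = 164.4 mg/L.

164 mg/L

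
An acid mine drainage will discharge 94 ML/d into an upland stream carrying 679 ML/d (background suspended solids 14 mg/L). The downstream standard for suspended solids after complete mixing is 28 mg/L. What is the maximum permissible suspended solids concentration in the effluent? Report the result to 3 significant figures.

At the limit, (Qr·Cr + Qe·Cₑ)/(Qr + Qe) = 28:
Cₑ = (773.0·28 − 679.0·14.00) / 94.00 = 129.1 mg/L.

129 mg/L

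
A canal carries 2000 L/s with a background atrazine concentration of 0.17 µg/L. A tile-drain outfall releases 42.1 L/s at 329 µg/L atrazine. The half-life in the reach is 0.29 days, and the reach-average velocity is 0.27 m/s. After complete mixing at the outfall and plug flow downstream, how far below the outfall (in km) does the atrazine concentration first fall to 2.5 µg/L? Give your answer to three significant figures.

9.98 km

Mixed concentration C = ΣQC/ΣQ = (2000·0.1700 + 42.10·329.0) / 2042 = 14190/2042 = 6.949 µg/L.
Half-life 0.29 d → k = ln 2 / 0.29 = 2.390 d⁻¹.
Set 6.949·exp(−k·t) = 2.5 → t = ln(6.949/2.5)/k = 36960 s = 10.27 h.
Distance = v·t = 0.27·36960 = 9978 m = 9.978 km.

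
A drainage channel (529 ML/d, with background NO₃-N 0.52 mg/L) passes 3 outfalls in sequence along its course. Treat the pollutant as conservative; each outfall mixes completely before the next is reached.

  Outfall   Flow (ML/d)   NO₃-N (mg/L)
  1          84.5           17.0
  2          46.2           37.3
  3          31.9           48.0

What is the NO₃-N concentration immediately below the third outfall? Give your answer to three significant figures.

Below outfall 1: Q → 613.5 ML/d, C = (529.0·0.5200 + 84.50·17.00)/613.5 = 2.790 mg/L.
Below outfall 2: Q → 659.7 ML/d, C = (613.5·2.790 + 46.20·37.30)/659.7 = 5.207 mg/L.
Below outfall 3: Q → 691.6 ML/d, C = (659.7·5.207 + 31.90·48.00)/691.6 = 7.181 mg/L.

7.18 mg/L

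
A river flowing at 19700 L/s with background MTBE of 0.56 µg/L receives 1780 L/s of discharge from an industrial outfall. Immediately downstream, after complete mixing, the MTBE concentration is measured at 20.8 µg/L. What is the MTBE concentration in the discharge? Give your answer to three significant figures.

245 µg/L

Mass balance: 19700·0.5600 + 1780·Cₑ = 21480·20.80
→ Cₑ = (21480·20.80 − 19700·0.5600) / 1780 = 244.8 µg/L.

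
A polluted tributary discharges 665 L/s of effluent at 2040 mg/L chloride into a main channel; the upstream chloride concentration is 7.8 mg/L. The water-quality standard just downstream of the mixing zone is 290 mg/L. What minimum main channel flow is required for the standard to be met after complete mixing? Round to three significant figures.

4120 L/s

Set C_mix = 290: (Q·7.800 + 665.0·2040) / (Q + 665.0) = 290
→ Q = 665.0·(2040 − 290)/(290 − 7.800) = 4124 L/s.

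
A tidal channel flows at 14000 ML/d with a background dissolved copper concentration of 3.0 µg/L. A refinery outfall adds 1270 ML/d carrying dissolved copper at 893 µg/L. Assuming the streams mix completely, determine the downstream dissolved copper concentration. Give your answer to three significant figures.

77.0 µg/L

Flow-weighted average: C = (14000·3.000 + 1270·893.0) / 15270 = 1176000/15270 = 77.02 µg/L.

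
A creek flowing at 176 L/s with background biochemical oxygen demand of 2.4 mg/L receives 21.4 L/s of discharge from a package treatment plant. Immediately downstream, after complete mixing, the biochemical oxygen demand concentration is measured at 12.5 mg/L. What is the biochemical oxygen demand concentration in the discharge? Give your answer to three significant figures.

Mass balance: 176.0·2.400 + 21.40·Cₑ = 197.4·12.50
→ Cₑ = (197.4·12.50 − 176.0·2.400) / 21.40 = 95.57 mg/L.

95.6 mg/L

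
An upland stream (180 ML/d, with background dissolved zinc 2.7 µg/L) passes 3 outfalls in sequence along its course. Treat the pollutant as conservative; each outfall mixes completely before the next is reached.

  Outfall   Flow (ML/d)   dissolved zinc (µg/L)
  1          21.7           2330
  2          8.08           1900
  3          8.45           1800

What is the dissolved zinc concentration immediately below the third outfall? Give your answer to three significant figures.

After outfall 1: Q = 180.0 + 21.70 = 201.7 ML/d; C = (180.0·2.700 + 21.70·2330)/201.7 = 253.1 µg/L.
After outfall 2: Q = 201.7 + 8.080 = 209.8 ML/d; C = (201.7·253.1 + 8.080·1900)/209.8 = 316.5 µg/L.
After outfall 3: Q = 209.8 + 8.450 = 218.2 ML/d; C = (209.8·316.5 + 8.450·1800)/218.2 = 374.0 µg/L.

374 µg/L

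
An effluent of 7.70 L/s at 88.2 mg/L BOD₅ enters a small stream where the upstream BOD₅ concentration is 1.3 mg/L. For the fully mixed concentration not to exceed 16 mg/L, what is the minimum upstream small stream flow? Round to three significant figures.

Set C_mix = 16: (Q·1.300 + 7.700·88.20) / (Q + 7.700) = 16
→ Q = 7.700·(88.20 − 16)/(16 − 1.300) = 37.82 L/s.

37.8 L/s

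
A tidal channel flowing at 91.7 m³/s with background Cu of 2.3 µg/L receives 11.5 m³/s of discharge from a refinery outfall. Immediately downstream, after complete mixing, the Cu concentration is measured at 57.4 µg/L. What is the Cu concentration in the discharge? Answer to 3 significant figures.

497 µg/L

Mass balance: 91.70·2.300 + 11.50·Cₑ = 103.2·57.40
→ Cₑ = (103.2·57.40 − 91.70·2.300) / 11.50 = 496.8 µg/L.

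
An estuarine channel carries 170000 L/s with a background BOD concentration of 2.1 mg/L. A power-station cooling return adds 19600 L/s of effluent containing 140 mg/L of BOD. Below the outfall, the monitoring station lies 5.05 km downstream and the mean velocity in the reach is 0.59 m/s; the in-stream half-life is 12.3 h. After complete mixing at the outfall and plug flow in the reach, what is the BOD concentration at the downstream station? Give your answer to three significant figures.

14.3 mg/L

After mixing, C = (170000·2.100 + 19600·140.0) / 189600 = 3101000/189600 = 16.36 mg/L.
Travel time t = 5.05·1000 / 0.59 = 8559 s = 2.378 h.
Half-life 12.3 h → k = ln 2 / 12.3 = 0.05635 h⁻¹ = 1.352 d⁻¹.
After decay, C = 16.36 × e^(−kt) = 16.36 × 0.8746 = 14.30 mg/L.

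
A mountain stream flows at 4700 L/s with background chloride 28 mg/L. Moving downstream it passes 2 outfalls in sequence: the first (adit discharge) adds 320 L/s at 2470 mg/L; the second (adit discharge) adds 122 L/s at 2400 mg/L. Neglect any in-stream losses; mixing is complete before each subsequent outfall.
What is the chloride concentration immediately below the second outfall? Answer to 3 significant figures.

236 mg/L

Below outfall 1: Q → 5020 L/s, C = (4700·28.00 + 320.0·2470)/5020 = 183.7 mg/L.
Below outfall 2: Q → 5142 L/s, C = (5020·183.7 + 122.0·2400)/5142 = 236.3 mg/L.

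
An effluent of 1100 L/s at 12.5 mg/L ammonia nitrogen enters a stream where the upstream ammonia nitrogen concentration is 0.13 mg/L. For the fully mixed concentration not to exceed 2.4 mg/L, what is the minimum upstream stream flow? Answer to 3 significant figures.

Set C_mix = 2.4: (Q·0.1300 + 1100·12.50) / (Q + 1100) = 2.4
→ Q = 1100·(12.50 − 2.4)/(2.4 − 0.1300) = 4894 L/s.

4890 L/s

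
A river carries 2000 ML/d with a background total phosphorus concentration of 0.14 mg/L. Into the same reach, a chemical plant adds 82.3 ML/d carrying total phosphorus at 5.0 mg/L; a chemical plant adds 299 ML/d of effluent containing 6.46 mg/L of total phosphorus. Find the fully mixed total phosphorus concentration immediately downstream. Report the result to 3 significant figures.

Flow-weighted average: C = (2000·0.1400 + 82.30·5.000 + 299.0·6.460) / 2381 = 2623/2381 = 1.102 mg/L.

1.10 mg/L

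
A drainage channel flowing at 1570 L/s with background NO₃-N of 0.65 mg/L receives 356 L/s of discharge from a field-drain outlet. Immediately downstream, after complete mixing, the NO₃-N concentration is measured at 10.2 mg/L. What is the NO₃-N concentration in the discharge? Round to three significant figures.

52.3 mg/L

Mass balance: 1570·0.6500 + 356.0·Cₑ = 1926·10.20
→ Cₑ = (1926·10.20 − 1570·0.6500) / 356.0 = 52.32 mg/L.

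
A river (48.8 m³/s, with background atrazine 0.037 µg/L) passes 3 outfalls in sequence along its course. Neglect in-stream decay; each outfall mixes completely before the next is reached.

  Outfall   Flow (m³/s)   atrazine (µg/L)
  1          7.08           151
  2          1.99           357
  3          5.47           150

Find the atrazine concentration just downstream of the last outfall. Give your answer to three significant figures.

Below outfall 1: Q → 55.88 m³/s, C = (48.80·0.03700 + 7.080·151.0)/55.88 = 19.16 µg/L.
Below outfall 2: Q → 57.87 m³/s, C = (55.88·19.16 + 1.990·357.0)/57.87 = 30.78 µg/L.
Below outfall 3: Q → 63.34 m³/s, C = (57.87·30.78 + 5.470·150.0)/63.34 = 41.08 µg/L.

41.1 µg/L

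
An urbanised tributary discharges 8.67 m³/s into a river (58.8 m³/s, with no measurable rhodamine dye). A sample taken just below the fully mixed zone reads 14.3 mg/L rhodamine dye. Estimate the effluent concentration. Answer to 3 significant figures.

Mass balance: 58.80·0 + 8.670·Cₑ = 67.47·14.30
→ Cₑ = (67.47·14.30 − 58.80·0) / 8.670 = 111.3 mg/L.

111 mg/L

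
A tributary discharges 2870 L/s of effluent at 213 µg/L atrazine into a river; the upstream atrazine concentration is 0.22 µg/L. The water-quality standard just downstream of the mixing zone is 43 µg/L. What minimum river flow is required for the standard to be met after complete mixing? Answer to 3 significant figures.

11400 L/s

Set C_mix = 43: (Q·0.2200 + 2870·213.0) / (Q + 2870) = 43
→ Q = 2870·(213.0 − 43)/(43 − 0.2200) = 11400 L/s.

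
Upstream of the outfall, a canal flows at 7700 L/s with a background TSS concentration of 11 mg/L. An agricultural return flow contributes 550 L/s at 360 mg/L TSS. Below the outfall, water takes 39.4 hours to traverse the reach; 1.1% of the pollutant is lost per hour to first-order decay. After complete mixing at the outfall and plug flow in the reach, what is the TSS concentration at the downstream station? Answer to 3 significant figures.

Mass balance: C = (7700·11.00 + 550.0·360.0) / 8250 = 282700/8250 = 34.27 mg/L.
1.1%/h lost → k = −ln(1 − 0.011) = 0.01106 h⁻¹.
Applying C = C₀e^(−kt): 34.27 × 0.6467 = 22.16 mg/L.

22.2 mg/L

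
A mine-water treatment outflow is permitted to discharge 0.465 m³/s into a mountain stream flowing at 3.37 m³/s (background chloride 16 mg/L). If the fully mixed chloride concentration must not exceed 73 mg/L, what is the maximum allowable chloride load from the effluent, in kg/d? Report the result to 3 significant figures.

19500 kg/d

Mass balance at the limit: 3.370·16.00 + 0.4650·Cₑ = 3.835·73 → Cₑ = 486.1 mg/L.
Load = 0.4650 m³/s × 486.1 g/m³ × 86 400 s/d = 19530 kg/d.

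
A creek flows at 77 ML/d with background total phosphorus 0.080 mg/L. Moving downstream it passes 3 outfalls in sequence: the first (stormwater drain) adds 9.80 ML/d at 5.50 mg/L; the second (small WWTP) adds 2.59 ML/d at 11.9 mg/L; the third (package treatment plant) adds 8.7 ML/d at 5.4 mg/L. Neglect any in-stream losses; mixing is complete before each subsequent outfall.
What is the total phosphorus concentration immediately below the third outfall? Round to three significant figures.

Outfall 1: combined Q = 86.80 ML/d; C = (77.00·0.08000 + 9.800·5.500)/86.80 = 0.6919 mg/L.
Outfall 2: combined Q = 89.39 ML/d; C = (86.80·0.6919 + 2.590·11.90)/89.39 = 1.017 mg/L.
Outfall 3: combined Q = 98.09 ML/d; C = (89.39·1.017 + 8.700·5.400)/98.09 = 1.405 mg/L.

1.41 mg/L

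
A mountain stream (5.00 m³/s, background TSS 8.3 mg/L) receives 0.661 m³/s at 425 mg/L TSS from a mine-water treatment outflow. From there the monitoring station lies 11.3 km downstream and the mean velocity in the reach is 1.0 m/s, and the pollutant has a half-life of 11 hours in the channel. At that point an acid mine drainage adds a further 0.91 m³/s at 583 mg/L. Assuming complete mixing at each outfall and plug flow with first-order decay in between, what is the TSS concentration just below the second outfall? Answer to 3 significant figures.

Mixed concentration C = ΣQC/ΣQ = (5.000·8.300 + 0.6610·425.0) / 5.661 = 322.4/5.661 = 56.96 mg/L; combined flow 5.661 m³/s.
Travel time t = 11.3·1000 / 1.0 = 11300 s = 3.139 h.
Half-life 11 h → k = ln 2 / 11 = 0.06301 h⁻¹ = 1.512 d⁻¹.
First-order decay: C = 56.96·exp(−k·t) = 56.96·0.8205 = 46.73 mg/L.
At the second outfall, C = (5.661·46.73 + 0.9100·583.0) / (5.661 + 0.9100) = 121.0 mg/L.

121 mg/L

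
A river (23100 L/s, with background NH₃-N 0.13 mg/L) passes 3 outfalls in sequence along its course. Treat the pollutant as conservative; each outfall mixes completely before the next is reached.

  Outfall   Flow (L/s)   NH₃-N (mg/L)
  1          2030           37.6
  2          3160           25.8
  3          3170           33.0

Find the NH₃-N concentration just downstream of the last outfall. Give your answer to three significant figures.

8.44 mg/L

Below outfall 1: Q → 25130 L/s, C = (23100·0.1300 + 2030·37.60)/25130 = 3.157 mg/L.
Below outfall 2: Q → 28290 L/s, C = (25130·3.157 + 3160·25.80)/28290 = 5.686 mg/L.
Below outfall 3: Q → 31460 L/s, C = (28290·5.686 + 3170·33.00)/31460 = 8.438 mg/L.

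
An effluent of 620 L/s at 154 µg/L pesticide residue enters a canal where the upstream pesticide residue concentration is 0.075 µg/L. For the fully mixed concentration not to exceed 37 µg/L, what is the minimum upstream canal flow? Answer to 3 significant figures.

Set C_mix = 37: (Q·0.07500 + 620.0·154.0) / (Q + 620.0) = 37
→ Q = 620.0·(154.0 − 37)/(37 − 0.07500) = 1965 L/s.

1960 L/s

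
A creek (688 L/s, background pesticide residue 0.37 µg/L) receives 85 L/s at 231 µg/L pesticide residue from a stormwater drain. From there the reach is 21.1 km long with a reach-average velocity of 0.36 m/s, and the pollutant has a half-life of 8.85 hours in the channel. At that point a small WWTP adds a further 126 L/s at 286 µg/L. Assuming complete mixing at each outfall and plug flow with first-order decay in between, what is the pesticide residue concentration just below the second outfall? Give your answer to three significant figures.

46.3 µg/L

After mixing, C = (688.0·0.3700 + 85.00·231.0) / 773.0 = 19890/773.0 = 25.73 µg/L; combined flow 773.0 L/s.
Travel time t = 21.1·1000 / 0.36 = 58610 s = 16.28 h.
Half-life 8.85 h → k = ln 2 / 8.85 = 0.07832 h⁻¹ = 1.880 d⁻¹.
Decay over the reach: 25.73·exp(−kt) = 25.73·0.2794 = 7.189 µg/L.
Second outfall: C = (773.0·7.189 + 126.0·286.0)/899.0 = 46.27 µg/L.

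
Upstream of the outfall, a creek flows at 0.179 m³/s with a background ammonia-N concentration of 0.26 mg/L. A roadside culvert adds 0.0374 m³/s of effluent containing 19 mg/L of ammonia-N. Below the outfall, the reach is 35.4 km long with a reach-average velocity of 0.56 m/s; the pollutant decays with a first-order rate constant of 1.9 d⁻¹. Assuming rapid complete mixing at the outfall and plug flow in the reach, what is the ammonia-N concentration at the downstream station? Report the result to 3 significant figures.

After mixing, C = (0.1790·0.2600 + 0.03740·19.00) / 0.2164 = 0.7571/0.2164 = 3.499 mg/L.
Travel time t = 35.4·1000 / 0.56 = 63210 s = 17.56 h.
After decay, C = 3.499 × e^(−kt) = 3.499 × 0.2490 = 0.8714 mg/L.

0.871 mg/L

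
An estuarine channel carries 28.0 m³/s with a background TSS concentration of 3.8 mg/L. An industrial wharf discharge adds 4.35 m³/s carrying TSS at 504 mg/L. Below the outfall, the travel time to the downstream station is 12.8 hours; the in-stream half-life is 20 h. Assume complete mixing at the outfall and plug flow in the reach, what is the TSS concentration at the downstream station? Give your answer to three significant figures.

Mixed concentration C = ΣQC/ΣQ = (28.00·3.800 + 4.350·504.0) / 32.35 = 2299/32.35 = 71.06 mg/L.
Half-life 20 h → k = ln 2 / 20 = 0.03466 h⁻¹ = 0.8318 d⁻¹.
First-order decay: C = 71.06·exp(−k·t) = 71.06·0.6417 = 45.60 mg/L.

45.6 mg/L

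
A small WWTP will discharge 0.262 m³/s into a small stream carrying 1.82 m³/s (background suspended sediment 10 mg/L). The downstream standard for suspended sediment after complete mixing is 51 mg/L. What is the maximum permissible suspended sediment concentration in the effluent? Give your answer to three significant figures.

At the limit, (Qr·Cr + Qe·Cₑ)/(Qr + Qe) = 51:
Cₑ = (2.082·51 − 1.820·10.00) / 0.2620 = 335.8 mg/L.

336 mg/L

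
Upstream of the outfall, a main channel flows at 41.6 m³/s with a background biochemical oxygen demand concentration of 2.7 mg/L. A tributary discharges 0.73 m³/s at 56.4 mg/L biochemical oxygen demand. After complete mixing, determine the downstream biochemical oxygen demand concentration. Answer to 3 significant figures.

3.63 mg/L

Mixed concentration C = ΣQC/ΣQ = (41.60·2.700 + 0.7300·56.40) / 42.33 = 153.5/42.33 = 3.626 mg/L.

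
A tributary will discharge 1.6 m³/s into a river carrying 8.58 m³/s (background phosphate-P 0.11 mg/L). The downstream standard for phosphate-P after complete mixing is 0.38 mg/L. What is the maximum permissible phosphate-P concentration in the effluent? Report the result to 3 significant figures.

1.83 mg/L

At the limit, (Qr·Cr + Qe·Cₑ)/(Qr + Qe) = 0.38:
Cₑ = (10.18·0.38 − 8.580·0.1100) / 1.600 = 1.828 mg/L.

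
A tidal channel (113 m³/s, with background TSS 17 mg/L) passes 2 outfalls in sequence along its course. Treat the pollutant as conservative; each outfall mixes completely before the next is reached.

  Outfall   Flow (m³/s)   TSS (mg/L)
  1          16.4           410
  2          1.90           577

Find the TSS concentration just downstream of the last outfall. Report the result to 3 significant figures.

Outfall 1: combined Q = 129.4 m³/s; C = (113.0·17.00 + 16.40·410.0)/129.4 = 66.81 mg/L.
Outfall 2: combined Q = 131.3 m³/s; C = (129.4·66.81 + 1.900·577.0)/131.3 = 74.19 mg/L.

74.2 mg/L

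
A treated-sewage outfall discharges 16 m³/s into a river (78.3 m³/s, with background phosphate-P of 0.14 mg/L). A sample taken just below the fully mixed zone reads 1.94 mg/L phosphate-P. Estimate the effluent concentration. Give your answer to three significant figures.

Mass balance: 78.30·0.1400 + 16.00·Cₑ = 94.30·1.940
→ Cₑ = (94.30·1.940 − 78.30·0.1400) / 16.00 = 10.75 mg/L.

10.7 mg/L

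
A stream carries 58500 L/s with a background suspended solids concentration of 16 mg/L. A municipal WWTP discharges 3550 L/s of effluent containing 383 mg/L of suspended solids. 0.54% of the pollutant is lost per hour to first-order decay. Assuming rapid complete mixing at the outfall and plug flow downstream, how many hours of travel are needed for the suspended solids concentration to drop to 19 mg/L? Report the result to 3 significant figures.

123 h

Mixed concentration C = ΣQC/ΣQ = (58500·16.00 + 3550·383.0) / 62050 = 2296000/62050 = 37.00 mg/L.
0.54%/h lost → k = −ln(1 − 0.0054) = 0.005415 h⁻¹.
37.00·exp(−k·t) = 19 → t = ln(37.00/19)/k = 443100 s = 123.1 h.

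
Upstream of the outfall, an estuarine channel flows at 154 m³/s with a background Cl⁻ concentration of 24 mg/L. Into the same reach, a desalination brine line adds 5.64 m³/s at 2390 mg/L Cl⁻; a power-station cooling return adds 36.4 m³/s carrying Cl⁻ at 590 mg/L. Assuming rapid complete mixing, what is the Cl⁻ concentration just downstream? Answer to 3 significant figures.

197 mg/L

Mixed concentration C = ΣQC/ΣQ = (154.0·24.00 + 5.640·2390 + 36.40·590.0) / 196.0 = 38650/196.0 = 197.2 mg/L.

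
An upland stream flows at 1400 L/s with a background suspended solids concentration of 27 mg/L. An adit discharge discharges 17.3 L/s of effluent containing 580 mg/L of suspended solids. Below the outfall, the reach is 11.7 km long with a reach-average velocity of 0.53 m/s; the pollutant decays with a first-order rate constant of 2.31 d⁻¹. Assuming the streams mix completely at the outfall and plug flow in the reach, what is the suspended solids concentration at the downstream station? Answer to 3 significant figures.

After mixing, C = (1400·27.00 + 17.30·580.0) / 1417 = 47830/1417 = 33.75 mg/L.
Travel time t = 11.7·1000 / 0.53 = 22080 s = 6.132 h.
Applying C = C₀e^(−kt): 33.75 × 0.5542 = 18.70 mg/L.

18.7 mg/L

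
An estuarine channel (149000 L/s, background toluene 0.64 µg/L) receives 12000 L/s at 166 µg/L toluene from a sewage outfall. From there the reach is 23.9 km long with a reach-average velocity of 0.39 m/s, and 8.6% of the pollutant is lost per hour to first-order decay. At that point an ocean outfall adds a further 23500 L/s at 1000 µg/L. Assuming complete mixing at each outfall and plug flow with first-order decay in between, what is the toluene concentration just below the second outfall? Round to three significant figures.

130 µg/L

After mixing, C = (149000·0.6400 + 12000·166.0) / 161000 = 2087000/161000 = 12.96 µg/L; combined flow 161000 L/s.
Travel time t = 23.9·1000 / 0.39 = 61280 s = 17.02 h.
8.6%/h lost → k = −ln(1 − 0.086) = 0.08992 h⁻¹.
After decay, C = 12.96 × e^(−kt) = 12.96 × 0.2164 = 2.805 µg/L.
Second outfall: C = (161000·2.805 + 23500·1000)/184500 = 129.8 µg/L.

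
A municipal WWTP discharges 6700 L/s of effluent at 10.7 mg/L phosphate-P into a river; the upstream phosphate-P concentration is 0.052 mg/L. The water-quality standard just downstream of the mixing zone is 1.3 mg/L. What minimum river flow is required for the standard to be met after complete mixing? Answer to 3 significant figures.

50500 L/s

Set C_mix = 1.3: (Q·0.05200 + 6700·10.70) / (Q + 6700) = 1.3
→ Q = 6700·(10.70 − 1.3)/(1.3 − 0.05200) = 50460 L/s.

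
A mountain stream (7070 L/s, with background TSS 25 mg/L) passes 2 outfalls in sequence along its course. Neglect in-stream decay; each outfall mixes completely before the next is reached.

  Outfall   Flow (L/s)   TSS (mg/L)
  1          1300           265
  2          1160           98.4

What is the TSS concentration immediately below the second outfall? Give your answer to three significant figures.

66.7 mg/L

After outfall 1: Q = 7070 + 1300 = 8370 L/s; C = (7070·25.00 + 1300·265.0)/8370 = 62.28 mg/L.
After outfall 2: Q = 8370 + 1160 = 9530 L/s; C = (8370·62.28 + 1160·98.40)/9530 = 66.67 mg/L.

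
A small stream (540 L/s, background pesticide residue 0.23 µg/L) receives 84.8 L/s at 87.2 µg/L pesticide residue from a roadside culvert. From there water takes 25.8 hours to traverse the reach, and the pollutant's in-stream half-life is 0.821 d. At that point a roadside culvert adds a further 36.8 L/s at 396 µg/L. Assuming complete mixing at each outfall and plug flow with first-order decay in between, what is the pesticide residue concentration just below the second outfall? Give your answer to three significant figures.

Flow-weighted average: C = (540.0·0.2300 + 84.80·87.20) / 624.8 = 7519/624.8 = 12.03 µg/L; combined flow 624.8 L/s.
Half-life 0.821 d → k = ln 2 / 0.821 = 0.8443 d⁻¹.
Decay over the reach: 12.03·exp(−kt) = 12.03·0.4035 = 4.856 µg/L.
Second outfall: C = (624.8·4.856 + 36.80·396.0)/661.6 = 26.61 µg/L.

26.6 µg/L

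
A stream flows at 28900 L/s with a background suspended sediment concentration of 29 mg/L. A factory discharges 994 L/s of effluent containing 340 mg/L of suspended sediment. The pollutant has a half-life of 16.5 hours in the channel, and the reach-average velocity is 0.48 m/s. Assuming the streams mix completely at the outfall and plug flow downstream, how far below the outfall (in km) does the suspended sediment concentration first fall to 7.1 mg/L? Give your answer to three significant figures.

70.4 km

Mass balance: C = (28900·29.00 + 994.0·340.0) / 29890 = 1176000/29890 = 39.34 mg/L.
Half-life 16.5 h → k = ln 2 / 16.5 = 0.04201 h⁻¹ = 1.008 d⁻¹.
Set 39.34·exp(−k·t) = 7.1 → t = ln(39.34/7.1)/k = 146700 s = 40.76 h.
Distance = v·t = 0.48·146700 = 70430 m = 70.43 km.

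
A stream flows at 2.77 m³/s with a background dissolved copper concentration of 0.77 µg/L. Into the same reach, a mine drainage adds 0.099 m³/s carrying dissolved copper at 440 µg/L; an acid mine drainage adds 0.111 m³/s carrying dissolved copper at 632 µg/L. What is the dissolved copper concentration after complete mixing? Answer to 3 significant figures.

Mixed concentration C = ΣQC/ΣQ = (2.770·0.7700 + 0.09900·440.0 + 0.1110·632.0) / 2.980 = 115.8/2.980 = 38.87 µg/L.

38.9 µg/L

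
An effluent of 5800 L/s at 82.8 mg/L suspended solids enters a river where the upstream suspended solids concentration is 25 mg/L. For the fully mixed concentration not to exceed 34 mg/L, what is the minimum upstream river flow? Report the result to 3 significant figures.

Set C_mix = 34: (Q·25.00 + 5800·82.80) / (Q + 5800) = 34
→ Q = 5800·(82.80 − 34)/(34 − 25.00) = 31450 L/s.

31400 L/s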